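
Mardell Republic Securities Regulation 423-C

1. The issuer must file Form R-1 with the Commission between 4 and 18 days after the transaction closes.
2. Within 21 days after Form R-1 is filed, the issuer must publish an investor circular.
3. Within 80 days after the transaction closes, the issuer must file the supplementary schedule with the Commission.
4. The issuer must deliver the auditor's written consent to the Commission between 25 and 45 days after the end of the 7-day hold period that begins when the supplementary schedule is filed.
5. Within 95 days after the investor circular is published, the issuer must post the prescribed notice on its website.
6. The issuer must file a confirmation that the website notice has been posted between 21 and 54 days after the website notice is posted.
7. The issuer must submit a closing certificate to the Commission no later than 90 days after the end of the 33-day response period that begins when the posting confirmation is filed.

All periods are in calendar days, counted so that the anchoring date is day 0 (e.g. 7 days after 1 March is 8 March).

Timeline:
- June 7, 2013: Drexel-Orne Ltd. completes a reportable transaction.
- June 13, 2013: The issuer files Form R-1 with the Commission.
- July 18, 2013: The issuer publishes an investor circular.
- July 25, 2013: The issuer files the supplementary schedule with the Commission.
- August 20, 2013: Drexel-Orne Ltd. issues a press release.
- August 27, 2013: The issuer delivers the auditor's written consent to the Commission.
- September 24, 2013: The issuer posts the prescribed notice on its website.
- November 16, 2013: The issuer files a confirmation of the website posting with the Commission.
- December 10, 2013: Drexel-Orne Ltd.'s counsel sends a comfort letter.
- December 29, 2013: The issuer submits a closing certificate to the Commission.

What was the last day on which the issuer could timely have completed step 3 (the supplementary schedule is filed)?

Step 3 runs from June 7, 2013, when the transaction closes. 80 days after June 7, 2013 is August 26, 2013.

August 26, 2013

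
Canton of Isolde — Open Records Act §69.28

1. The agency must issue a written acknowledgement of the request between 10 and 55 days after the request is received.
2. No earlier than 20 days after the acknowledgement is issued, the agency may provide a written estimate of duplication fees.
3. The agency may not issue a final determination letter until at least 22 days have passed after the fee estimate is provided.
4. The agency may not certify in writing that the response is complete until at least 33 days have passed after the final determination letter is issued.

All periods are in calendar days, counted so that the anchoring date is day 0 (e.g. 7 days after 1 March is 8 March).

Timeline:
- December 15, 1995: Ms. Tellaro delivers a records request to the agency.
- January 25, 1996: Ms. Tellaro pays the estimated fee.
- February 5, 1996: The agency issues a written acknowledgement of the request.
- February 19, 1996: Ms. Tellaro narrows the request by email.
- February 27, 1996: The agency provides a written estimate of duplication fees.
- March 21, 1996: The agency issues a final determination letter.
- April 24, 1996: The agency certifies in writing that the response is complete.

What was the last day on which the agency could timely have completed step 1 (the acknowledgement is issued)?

Step 1 runs from December 15, 1995, when the request is received. The window is 10–55 days after December 15, 1995; it closes on February 8, 1996.

February 8, 1996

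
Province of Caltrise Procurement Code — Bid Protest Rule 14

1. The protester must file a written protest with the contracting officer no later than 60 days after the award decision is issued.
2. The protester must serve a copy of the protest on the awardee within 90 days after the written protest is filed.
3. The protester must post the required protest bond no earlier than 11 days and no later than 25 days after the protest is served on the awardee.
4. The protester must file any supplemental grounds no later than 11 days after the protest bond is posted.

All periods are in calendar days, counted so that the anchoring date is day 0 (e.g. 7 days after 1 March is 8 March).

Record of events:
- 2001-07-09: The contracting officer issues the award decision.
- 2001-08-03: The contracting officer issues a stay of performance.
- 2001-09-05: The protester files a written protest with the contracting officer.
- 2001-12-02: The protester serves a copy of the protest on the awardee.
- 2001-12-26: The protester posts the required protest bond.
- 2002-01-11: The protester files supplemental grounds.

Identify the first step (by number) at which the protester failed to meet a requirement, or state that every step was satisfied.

Step 1: 60 days after 2001-07-09 (when the award decision is issued) is 2001-09-07; completed 2001-09-05, before the deadline.
Step 2: 90 days after 2001-09-05 (when the written protest is filed) is 2001-12-04; completed 2001-12-02, before the deadline.
Step 3: the window is 11–25 days after 2001-12-02 (when the protest is served on the awardee), so 2001-12-13 through 2001-12-27; done 2001-12-26 — within the window.
Step 4: 11 days after 2001-12-26 (when the protest bond is posted) is 2002-01-06; done 2002-01-11 — 5 days late.
Later steps need not be reached.

Step 4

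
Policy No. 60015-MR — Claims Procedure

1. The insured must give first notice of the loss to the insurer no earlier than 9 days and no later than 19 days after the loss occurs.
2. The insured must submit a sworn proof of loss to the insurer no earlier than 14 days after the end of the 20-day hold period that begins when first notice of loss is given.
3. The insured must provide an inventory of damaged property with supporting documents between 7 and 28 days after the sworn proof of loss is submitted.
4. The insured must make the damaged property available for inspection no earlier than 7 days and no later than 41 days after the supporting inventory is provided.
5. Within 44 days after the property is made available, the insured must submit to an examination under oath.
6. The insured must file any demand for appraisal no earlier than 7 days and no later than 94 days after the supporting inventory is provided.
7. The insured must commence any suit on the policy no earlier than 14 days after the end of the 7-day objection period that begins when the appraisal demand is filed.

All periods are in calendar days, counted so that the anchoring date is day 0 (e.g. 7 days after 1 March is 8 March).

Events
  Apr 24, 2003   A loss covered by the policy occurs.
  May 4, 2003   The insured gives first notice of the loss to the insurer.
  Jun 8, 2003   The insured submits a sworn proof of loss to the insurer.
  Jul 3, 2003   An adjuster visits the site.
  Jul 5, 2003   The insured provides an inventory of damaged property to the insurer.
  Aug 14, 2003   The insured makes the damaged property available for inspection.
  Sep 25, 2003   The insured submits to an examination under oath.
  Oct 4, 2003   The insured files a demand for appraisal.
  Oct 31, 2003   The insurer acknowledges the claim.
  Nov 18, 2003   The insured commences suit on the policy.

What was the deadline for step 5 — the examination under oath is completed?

Sep 27, 2003

Step 5 runs from Aug 14, 2003, when the property is made available. 44 days after Aug 14, 2003 is Sep 27, 2003.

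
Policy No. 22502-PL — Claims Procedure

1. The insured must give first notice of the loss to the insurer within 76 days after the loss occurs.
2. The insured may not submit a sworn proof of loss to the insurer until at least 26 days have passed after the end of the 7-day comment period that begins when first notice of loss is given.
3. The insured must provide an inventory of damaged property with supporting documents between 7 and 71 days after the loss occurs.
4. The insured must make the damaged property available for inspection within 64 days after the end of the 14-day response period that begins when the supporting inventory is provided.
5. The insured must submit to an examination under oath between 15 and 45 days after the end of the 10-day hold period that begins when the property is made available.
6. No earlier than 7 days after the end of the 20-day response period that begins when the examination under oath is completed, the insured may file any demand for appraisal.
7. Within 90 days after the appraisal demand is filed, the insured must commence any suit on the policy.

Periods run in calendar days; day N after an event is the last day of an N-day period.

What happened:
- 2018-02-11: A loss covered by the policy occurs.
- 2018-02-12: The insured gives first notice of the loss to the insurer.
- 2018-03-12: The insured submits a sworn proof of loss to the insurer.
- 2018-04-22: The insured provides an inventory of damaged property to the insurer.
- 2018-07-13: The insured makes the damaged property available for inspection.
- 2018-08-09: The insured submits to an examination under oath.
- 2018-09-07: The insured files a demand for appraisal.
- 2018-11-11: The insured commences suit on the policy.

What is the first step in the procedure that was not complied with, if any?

Step 1: 76 days after 2018-02-11 (when the loss occurs) is 2018-04-28; 2018-02-12 is within that limit.
Step 2: the earliest permitted date is 26 days after 2018-02-19 (end of the 7-day comment period, which began when first notice of loss is given on 2018-02-12), i.e. 2018-03-17; acted on 2018-03-12, 5 days prematurely.

Step 2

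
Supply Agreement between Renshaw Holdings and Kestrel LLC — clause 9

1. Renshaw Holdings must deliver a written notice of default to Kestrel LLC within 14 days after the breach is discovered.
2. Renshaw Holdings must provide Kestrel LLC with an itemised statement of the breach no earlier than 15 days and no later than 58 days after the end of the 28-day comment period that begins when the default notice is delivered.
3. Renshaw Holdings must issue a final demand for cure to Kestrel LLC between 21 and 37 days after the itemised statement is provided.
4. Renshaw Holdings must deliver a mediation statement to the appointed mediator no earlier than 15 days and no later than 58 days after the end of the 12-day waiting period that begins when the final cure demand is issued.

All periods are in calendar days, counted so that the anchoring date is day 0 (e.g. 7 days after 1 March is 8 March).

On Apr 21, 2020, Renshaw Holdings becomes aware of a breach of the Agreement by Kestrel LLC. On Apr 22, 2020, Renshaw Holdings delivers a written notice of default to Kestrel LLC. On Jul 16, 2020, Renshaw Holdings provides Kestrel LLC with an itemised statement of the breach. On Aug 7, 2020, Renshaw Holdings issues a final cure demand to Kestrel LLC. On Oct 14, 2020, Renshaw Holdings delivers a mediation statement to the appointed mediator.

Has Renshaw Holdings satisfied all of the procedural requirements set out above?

Yes

(1) due by Apr 21, 2020 + 14 days = May 5, 2020; Apr 22, 2020 is within that limit.
(2) the permitted window runs from May 20, 2020 + 15 = Jun 4, 2020 to May 20, 2020 + 58 = Jul 17, 2020; done Jul 16, 2020, which is between those dates.
(3) the permitted window runs from Jul 16, 2020 + 21 = Aug 6, 2020 to Jul 16, 2020 + 37 = Aug 22, 2020; done Aug 7, 2020, which is between those dates.
(4) the permitted window runs from Aug 19, 2020 + 15 = Sep 3, 2020 to Aug 19, 2020 + 58 = Oct 16, 2020; done Oct 14, 2020 — within the window.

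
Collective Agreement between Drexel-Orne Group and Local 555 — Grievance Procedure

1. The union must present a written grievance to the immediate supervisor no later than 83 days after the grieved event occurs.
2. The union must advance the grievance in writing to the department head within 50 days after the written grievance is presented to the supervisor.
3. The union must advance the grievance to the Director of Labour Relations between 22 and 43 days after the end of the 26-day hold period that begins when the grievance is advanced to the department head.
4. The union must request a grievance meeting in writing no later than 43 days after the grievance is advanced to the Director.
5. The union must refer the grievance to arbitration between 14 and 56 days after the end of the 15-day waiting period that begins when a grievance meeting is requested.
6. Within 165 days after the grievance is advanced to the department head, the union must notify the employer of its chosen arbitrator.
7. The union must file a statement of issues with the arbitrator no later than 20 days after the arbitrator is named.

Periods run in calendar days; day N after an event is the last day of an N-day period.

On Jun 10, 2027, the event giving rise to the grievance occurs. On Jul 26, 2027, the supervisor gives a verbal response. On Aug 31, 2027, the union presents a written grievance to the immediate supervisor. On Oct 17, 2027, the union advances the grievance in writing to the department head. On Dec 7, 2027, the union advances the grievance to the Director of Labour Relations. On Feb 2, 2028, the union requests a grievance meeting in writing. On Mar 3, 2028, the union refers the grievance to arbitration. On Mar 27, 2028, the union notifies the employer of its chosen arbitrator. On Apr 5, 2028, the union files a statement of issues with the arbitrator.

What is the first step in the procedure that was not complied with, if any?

Step 4

Step 1 — counting 83 days from Jun 10, 2027 (when the grieved event occurs) gives a deadline of Sep 1, 2027; done Aug 31, 2027 — timely.
Step 2 — counting 50 days from Aug 31, 2027 (when the written grievance is presented to the supervisor) gives a deadline of Oct 20, 2027; done Oct 17, 2027 — timely.
Step 3 — 22 and 43 days from Nov 12, 2027 (end of the 26-day hold period, which began when the grievance is advanced to the department head on Oct 17, 2027) are Dec 4, 2027 and Dec 25, 2027 respectively; done Dec 7, 2027 — within the window.
Step 4 — counting 43 days from Dec 7, 2027 (when the grievance is advanced to the Director) gives a deadline of Jan 19, 2028; done Feb 2, 2028 — 14 days late.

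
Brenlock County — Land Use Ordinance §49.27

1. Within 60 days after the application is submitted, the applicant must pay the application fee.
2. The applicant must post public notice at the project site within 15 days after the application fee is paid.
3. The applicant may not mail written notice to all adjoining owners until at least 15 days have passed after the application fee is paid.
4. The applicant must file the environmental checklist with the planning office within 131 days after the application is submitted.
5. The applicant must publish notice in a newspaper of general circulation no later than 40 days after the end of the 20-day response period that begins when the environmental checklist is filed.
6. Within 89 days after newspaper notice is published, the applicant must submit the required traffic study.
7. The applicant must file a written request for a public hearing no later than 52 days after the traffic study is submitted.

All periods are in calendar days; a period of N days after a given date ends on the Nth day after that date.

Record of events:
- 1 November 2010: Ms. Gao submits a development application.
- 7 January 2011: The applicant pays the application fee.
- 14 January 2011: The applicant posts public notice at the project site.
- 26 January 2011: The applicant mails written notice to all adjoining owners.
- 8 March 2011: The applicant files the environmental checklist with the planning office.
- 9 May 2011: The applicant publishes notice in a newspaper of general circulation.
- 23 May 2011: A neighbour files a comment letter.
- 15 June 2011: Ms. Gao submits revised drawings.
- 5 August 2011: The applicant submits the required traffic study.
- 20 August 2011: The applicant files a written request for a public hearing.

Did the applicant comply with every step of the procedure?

(1) due by 1 November 2010 + 60 days = 31 December 2010; 7 January 2011 misses that deadline by 7 days.
The procedure was therefore not followed at step 1.

No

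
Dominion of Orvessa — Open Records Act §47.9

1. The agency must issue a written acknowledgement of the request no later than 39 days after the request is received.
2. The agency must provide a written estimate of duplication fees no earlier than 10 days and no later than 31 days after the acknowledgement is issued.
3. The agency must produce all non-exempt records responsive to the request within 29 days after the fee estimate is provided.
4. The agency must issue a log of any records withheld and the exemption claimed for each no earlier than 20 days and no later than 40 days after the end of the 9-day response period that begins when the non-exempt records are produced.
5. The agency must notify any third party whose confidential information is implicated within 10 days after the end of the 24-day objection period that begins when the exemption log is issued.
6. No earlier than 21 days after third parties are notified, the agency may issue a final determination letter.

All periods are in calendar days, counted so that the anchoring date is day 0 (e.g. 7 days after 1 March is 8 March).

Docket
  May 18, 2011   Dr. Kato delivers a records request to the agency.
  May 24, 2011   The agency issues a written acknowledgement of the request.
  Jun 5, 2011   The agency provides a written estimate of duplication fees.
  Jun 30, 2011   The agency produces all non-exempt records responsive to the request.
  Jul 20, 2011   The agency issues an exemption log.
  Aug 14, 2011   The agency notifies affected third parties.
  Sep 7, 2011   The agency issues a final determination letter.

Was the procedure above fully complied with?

(1) due by May 18, 2011 + 39 days = Jun 26, 2011; May 24, 2011 is within that limit.
(2) the permitted window runs from May 24, 2011 + 10 = Jun 3, 2011 to May 24, 2011 + 31 = Jun 24, 2011; Jun 5, 2011 falls inside that range.
(3) due by Jun 5, 2011 + 29 days = Jul 4, 2011; done Jun 30, 2011 — timely.
(4) the permitted window runs from Jul 9, 2011 + 20 = Jul 29, 2011 to Jul 9, 2011 + 40 = Aug 18, 2011; done Jul 20, 2011 — 9 days before the window opened.

No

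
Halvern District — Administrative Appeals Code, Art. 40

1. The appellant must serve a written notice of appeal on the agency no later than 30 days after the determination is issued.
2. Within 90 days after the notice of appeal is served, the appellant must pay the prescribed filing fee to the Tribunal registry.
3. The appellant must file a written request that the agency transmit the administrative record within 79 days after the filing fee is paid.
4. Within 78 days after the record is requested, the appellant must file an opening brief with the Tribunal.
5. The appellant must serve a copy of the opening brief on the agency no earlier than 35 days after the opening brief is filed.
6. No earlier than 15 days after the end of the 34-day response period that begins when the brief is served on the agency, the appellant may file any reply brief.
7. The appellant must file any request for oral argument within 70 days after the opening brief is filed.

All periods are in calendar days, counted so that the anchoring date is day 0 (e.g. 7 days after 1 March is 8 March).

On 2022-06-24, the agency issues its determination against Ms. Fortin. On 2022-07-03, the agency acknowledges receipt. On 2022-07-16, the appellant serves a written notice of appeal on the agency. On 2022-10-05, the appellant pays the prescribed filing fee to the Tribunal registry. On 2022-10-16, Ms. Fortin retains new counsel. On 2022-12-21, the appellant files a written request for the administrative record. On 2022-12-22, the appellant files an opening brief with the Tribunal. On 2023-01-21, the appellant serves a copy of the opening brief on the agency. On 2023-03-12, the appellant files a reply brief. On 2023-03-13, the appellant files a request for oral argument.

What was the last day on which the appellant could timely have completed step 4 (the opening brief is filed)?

2023-03-09

Step 4 runs from 2022-12-21, when the record is requested. 78 days after 2022-12-21 is 2023-03-09.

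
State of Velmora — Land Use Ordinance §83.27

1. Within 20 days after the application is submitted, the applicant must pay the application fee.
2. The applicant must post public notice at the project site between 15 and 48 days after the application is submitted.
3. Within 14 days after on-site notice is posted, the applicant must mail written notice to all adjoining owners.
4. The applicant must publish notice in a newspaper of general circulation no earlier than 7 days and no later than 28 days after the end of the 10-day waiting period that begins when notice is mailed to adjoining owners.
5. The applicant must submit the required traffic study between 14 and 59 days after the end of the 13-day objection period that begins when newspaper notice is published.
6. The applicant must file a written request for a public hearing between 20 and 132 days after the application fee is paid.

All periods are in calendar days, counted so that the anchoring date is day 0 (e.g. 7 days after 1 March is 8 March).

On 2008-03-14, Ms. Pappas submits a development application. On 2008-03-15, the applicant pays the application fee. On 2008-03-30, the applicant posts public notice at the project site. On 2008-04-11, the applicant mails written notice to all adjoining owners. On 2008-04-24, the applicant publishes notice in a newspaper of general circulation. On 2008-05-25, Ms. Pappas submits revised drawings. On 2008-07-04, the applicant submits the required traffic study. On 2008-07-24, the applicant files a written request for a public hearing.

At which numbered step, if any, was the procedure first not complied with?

Step 1: 20 days after 2008-03-14 (when the application is submitted) is 2008-04-03; done 2008-03-15 — timely.
Step 2: the window is 15–48 days after 2008-03-14 (when the application is submitted), so 2008-03-29 through 2008-05-01; done 2008-03-30, which is between those dates.
Step 3: 14 days after 2008-03-30 (when on-site notice is posted) is 2008-04-13; done 2008-04-11 — timely.
Step 4: the window is 7–28 days after 2008-04-21 (end of the 10-day waiting period, which began when notice is mailed to adjoining owners on 2008-04-11), so 2008-04-28 through 2008-05-19; done 2008-04-24 — 4 days before the window opened.

Step 4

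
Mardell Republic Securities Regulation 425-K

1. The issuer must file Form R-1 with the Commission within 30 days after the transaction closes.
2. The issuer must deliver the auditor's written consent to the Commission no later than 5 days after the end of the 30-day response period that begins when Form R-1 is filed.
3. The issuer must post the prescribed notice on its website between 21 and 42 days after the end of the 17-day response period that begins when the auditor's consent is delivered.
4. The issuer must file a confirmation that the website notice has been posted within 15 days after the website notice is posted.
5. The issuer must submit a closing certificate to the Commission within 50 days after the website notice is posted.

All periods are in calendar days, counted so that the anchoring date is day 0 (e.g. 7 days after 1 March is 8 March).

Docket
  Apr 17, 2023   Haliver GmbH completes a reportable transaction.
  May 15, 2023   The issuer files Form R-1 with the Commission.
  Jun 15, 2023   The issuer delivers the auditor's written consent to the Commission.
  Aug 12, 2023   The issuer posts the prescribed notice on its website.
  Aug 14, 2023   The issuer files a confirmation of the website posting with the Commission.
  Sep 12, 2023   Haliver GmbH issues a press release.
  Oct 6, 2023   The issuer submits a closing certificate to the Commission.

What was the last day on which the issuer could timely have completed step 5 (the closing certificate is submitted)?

Oct 1, 2023

Step 5 runs from Aug 12, 2023, when the website notice is posted. 50 days after Aug 12, 2023 is Oct 1, 2023.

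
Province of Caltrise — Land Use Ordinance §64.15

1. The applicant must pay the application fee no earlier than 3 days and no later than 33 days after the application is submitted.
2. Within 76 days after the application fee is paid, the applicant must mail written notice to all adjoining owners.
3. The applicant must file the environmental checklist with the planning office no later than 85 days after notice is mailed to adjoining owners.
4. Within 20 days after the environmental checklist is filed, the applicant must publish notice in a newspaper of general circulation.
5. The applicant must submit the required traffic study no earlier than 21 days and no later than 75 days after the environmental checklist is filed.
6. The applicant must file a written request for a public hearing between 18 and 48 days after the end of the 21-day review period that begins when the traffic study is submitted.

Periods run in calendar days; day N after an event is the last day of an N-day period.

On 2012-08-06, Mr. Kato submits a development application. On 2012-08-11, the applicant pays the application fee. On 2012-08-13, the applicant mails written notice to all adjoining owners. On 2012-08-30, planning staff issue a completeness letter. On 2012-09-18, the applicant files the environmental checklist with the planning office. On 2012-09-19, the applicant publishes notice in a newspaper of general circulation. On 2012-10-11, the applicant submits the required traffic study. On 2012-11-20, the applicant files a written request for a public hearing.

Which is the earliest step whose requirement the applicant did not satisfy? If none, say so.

None — every step was satisfied

Step 1 — 3 and 33 days from 2012-08-06 (when the application is submitted) are 2012-08-09 and 2012-09-08 respectively; done 2012-08-11, which is between those dates.
Step 2 — counting 76 days from 2012-08-11 (when the application fee is paid) gives a deadline of 2012-10-26; 2012-08-13 is within that limit.
Step 3 — counting 85 days from 2012-08-13 (when notice is mailed to adjoining owners) gives a deadline of 2012-11-06; 2012-09-18 is within that limit.
Step 4 — counting 20 days from 2012-09-18 (when the environmental checklist is filed) gives a deadline of 2012-10-08; completed 2012-09-19, before the deadline.
Step 5 — 21 and 75 days from 2012-09-18 (when the environmental checklist is filed) are 2012-10-09 and 2012-12-02 respectively; done 2012-10-11, which is between those dates.
Step 6 — 18 and 48 days from 2012-11-01 (end of the 21-day review period, which began when the traffic study is submitted on 2012-10-11) are 2012-11-19 and 2012-12-19 respectively; 2012-11-20 falls inside that range.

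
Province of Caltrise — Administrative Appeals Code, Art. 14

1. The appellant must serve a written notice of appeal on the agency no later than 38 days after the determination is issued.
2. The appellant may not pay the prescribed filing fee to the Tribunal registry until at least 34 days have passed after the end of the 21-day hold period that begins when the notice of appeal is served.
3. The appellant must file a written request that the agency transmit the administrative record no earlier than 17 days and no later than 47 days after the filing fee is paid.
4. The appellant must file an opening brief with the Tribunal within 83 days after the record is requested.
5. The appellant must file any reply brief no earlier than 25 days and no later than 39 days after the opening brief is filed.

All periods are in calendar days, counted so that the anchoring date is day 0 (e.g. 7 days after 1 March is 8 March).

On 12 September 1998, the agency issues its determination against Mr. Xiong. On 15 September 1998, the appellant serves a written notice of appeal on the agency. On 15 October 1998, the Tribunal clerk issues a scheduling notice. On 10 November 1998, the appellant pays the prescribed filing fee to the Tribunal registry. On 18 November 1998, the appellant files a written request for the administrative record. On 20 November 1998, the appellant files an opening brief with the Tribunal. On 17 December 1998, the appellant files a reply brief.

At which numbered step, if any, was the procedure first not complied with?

(1) due by 12 September 1998 + 38 days = 20 October 1998; done 15 September 1998 — timely.
(2) permitted from 6 October 1998 + 34 days = 9 November 1998 onward; done 10 November 1998, after the minimum wait.
(3) the permitted window runs from 10 November 1998 + 17 = 27 November 1998 to 10 November 1998 + 47 = 27 December 1998; 18 November 1998 is 9 days too early.

Step 3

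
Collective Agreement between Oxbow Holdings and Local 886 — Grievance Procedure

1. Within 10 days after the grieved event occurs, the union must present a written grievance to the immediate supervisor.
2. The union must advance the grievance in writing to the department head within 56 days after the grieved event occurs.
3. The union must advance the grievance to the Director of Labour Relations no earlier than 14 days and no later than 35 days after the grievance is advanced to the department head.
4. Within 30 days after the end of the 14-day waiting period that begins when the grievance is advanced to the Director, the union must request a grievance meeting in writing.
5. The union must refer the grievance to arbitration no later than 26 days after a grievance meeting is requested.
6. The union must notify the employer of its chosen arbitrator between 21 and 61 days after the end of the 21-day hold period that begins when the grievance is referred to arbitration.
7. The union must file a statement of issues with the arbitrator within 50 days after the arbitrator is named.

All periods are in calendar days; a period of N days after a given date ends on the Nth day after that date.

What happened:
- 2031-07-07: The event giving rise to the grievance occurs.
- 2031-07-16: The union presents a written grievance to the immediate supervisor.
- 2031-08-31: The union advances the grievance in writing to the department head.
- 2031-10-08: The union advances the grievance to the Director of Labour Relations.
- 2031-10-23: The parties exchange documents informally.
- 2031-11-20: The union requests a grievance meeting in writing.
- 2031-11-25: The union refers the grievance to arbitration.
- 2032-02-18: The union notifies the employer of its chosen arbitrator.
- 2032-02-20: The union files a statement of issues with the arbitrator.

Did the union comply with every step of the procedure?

No

Step 1: 10 days after 2031-07-07 (when the grieved event occurs) is 2031-07-17; 2031-07-16 is within that limit.
Step 2: 56 days after 2031-07-07 (when the grieved event occurs) is 2031-09-01; 2031-08-31 is within that limit.
Step 3: the window is 14–35 days after 2031-08-31 (when the grievance is advanced to the department head), so 2031-09-14 through 2031-10-05; 2031-10-08 is 3 days past the end of the window.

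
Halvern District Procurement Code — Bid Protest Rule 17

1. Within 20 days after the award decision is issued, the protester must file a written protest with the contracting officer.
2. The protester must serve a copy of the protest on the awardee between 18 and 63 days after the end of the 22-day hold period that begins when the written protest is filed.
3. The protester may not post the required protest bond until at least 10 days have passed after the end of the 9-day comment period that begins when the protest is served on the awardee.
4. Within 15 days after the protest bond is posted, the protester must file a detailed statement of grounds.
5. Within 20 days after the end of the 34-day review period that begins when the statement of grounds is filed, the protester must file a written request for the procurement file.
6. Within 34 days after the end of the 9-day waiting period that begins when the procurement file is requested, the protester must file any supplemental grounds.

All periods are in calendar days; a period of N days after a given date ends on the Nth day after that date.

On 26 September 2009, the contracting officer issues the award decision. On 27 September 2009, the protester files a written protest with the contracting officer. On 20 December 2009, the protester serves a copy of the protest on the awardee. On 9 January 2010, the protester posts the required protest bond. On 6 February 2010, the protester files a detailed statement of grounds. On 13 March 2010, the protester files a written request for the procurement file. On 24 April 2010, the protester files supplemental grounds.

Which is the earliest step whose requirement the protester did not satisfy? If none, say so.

Step 4

Step 1: 20 days after 26 September 2009 (when the award decision is issued) is 16 October 2009; 27 September 2009 is within that limit.
Step 2: the window is 18–63 days after 19 October 2009 (end of the 22-day hold period, which began when the written protest is filed on 27 September 2009), so 6 November 2009 through 21 December 2009; done 20 December 2009 — within the window.
Step 3: the earliest permitted date is 10 days after 29 December 2009 (end of the 9-day comment period, which began when the protest is served on the awardee on 20 December 2009), i.e. 8 January 2010; done 9 January 2010 — permitted.
Step 4: 15 days after 9 January 2010 (when the protest bond is posted) is 24 January 2010; not done until 6 February 2010, 13 days after the deadline.
Later steps need not be reached.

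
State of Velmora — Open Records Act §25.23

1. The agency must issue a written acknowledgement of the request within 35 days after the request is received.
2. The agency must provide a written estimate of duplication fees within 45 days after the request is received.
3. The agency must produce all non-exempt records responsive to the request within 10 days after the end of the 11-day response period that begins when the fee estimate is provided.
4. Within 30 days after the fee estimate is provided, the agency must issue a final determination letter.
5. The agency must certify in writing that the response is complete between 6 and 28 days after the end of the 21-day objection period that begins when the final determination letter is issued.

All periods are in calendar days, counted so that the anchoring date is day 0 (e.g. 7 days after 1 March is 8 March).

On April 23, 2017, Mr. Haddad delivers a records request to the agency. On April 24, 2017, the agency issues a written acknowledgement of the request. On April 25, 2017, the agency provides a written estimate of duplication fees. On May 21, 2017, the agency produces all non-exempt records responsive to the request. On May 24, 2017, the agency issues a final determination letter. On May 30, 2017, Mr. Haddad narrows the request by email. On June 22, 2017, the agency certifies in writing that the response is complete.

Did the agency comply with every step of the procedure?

No

(1) due by April 23, 2017 + 35 days = May 28, 2017; done April 24, 2017 — timely.
(2) due by April 23, 2017 + 45 days = June 7, 2017; done April 25, 2017 — timely.
(3) due by May 6, 2017 + 10 days = May 16, 2017; not done until May 21, 2017, 5 days after the deadline.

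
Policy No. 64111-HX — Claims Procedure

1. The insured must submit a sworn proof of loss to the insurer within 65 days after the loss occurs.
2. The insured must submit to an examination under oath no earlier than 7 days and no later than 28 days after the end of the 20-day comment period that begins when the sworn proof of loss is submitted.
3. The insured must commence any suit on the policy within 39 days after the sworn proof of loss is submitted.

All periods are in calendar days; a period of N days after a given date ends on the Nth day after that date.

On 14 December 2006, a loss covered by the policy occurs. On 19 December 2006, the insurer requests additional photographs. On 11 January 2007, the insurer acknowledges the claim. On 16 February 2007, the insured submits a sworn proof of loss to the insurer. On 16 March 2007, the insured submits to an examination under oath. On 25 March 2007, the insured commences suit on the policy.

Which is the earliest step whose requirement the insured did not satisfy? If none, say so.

(1) due by 14 December 2006 + 65 days = 17 February 2007; 16 February 2007 is within that limit.
(2) the permitted window runs from 8 March 2007 + 7 = 15 March 2007 to 8 March 2007 + 28 = 5 April 2007; done 16 March 2007 — within the window.
(3) due by 16 February 2007 + 39 days = 27 March 2007; completed 25 March 2007, before the deadline.

None — every step was satisfied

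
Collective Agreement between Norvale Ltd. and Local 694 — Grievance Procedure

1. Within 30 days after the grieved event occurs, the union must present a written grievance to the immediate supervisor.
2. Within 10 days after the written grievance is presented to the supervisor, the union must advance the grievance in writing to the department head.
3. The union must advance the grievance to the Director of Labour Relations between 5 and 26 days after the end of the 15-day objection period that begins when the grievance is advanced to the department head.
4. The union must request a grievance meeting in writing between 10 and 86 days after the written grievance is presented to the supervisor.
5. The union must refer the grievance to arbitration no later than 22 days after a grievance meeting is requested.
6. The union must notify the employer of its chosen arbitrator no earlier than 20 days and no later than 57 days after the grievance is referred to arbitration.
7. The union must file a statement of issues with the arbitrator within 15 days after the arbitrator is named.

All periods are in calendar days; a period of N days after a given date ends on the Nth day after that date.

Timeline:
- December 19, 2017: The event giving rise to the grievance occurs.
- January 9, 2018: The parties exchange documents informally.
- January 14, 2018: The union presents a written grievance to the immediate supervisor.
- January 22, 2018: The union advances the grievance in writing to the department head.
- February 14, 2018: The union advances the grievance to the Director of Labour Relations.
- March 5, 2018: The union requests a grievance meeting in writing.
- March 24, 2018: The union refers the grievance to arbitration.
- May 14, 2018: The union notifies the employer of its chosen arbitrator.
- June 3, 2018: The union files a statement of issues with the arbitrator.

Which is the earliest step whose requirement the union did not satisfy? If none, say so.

Step 7

Step 1: 30 days after December 19, 2017 (when the grieved event occurs) is January 18, 2018; done January 14, 2018 — timely.
Step 2: 10 days after January 14, 2018 (when the written grievance is presented to the supervisor) is January 24, 2018; done January 22, 2018 — timely.
Step 3: the window is 5–26 days after February 6, 2018 (end of the 15-day objection period, which began when the grievance is advanced to the department head on January 22, 2018), so February 11, 2018 through March 4, 2018; done February 14, 2018 — within the window.
Step 4: the window is 10–86 days after January 14, 2018 (when the written grievance is presented to the supervisor), so January 24, 2018 through April 10, 2018; done March 5, 2018, which is between those dates.
Step 5: 22 days after March 5, 2018 (when a grievance meeting is requested) is March 27, 2018; completed March 24, 2018, before the deadline.
Step 6: the window is 20–57 days after March 24, 2018 (when the grievance is referred to arbitration), so April 13, 2018 through May 20, 2018; done May 14, 2018, which is between those dates.
Step 7: 15 days after May 14, 2018 (when the arbitrator is named) is May 29, 2018; June 3, 2018 misses that deadline by 5 days.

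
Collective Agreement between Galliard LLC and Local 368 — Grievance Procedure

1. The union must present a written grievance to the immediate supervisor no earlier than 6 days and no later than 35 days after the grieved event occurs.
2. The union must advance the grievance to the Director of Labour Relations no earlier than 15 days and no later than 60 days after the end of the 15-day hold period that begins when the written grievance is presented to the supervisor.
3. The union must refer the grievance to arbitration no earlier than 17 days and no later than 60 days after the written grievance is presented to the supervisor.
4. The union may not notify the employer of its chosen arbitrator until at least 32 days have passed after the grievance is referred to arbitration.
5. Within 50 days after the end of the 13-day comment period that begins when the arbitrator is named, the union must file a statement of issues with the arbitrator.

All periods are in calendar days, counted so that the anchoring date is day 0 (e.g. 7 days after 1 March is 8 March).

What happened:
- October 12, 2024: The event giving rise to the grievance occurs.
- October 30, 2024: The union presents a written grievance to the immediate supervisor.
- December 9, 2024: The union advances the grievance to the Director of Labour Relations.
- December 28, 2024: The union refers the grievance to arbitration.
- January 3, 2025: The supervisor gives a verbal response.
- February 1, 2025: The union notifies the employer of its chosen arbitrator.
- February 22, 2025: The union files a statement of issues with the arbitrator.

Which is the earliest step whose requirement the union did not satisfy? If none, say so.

Step 1 — 6 and 35 days from October 12, 2024 (when the grieved event occurs) are October 18, 2024 and November 16, 2024 respectively; October 30, 2024 falls inside that range.
Step 2 — 15 and 60 days from November 14, 2024 (end of the 15-day hold period, which began when the written grievance is presented to the supervisor on October 30, 2024) are November 29, 2024 and January 13, 2025 respectively; December 9, 2024 falls inside that range.
Step 3 — 17 and 60 days from October 30, 2024 (when the written grievance is presented to the supervisor) are November 16, 2024 and December 29, 2024 respectively; done December 28, 2024, which is between those dates.
Step 4 — must wait 32 days from December 28, 2024 (when the grievance is referred to arbitration), so not before January 29, 2025; done February 1, 2025, after the minimum wait.
Step 5 — counting 50 days from February 14, 2025 (end of the 13-day comment period, which began when the arbitrator is named on February 1, 2025) gives a deadline of April 5, 2025; February 22, 2025 is within that limit.

None — every step was satisfied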